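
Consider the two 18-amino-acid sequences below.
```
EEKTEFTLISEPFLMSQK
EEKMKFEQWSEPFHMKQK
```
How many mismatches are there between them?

7

The sequences differ at positions 4, 5, 7, 8, 9, 14, 16 (1-based) — 7 in total.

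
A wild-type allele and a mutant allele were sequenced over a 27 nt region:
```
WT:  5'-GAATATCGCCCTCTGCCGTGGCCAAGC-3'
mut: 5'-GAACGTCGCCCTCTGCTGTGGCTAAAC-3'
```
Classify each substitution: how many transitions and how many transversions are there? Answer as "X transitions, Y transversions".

5 transitions, 0 transversions

Transitions (purine↔purine or pyrimidine↔pyrimidine): 4 T→C, 5 A→G, 17 C→T, 23 C→T, 26 G→A.
Transversions (purine↔pyrimidine): none.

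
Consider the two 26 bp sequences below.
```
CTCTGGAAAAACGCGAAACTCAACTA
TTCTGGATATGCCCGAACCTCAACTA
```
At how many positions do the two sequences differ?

Comparing position by position, 6 positions differ: 1 (C/T), 8 (A/T), 10 (A/T), 11 (A/G), 13 (G/C), 18 (A/C).

6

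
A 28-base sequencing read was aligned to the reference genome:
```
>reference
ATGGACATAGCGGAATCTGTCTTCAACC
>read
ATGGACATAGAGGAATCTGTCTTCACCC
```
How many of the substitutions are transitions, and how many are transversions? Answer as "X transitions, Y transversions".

Transitions (purine↔purine or pyrimidine↔pyrimidine): none.
Transversions (purine↔pyrimidine): 11 C→A, 26 A→C.

0 transitions, 2 transversions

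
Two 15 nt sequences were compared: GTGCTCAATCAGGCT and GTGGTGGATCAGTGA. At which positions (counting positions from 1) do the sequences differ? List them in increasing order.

4, 6, 7, 13, 14, 15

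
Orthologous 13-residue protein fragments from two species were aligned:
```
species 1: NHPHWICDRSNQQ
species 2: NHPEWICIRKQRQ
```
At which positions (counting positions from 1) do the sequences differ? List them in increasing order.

Scanning 1-based: 4: H/E; 8: D/I; 10: S/K; 11: N/Q; 12: Q/R.

4, 8, 10, 11, 12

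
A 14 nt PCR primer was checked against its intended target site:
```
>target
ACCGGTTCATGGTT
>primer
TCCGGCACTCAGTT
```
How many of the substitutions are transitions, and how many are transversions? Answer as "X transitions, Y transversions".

3 transitions, 3 transversions

Mismatches (1-based):
site 1: A→T (purine→pyrimidine, transversion)
site 6: T→C (pyrimidine→pyrimidine, transition)
site 7: T→A (pyrimidine→purine, transversion)
site 9: A→T (purine→pyrimidine, transversion)
site 10: T→C (pyrimidine→pyrimidine, transition)
site 11: G→A (purine→purine, transition)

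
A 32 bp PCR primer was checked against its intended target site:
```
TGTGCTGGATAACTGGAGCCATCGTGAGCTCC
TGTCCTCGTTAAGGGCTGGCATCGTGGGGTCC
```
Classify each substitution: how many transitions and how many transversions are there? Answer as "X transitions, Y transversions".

1 transition, 9 transversions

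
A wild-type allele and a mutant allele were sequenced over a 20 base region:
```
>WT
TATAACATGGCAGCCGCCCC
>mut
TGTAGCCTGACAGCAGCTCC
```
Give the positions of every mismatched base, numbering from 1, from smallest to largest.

Scanning 1-based: 2: A/G; 5: A/G; 7: A/C; 10: G/A; 15: C/A; 18: C/T.

2, 5, 7, 10, 15, 18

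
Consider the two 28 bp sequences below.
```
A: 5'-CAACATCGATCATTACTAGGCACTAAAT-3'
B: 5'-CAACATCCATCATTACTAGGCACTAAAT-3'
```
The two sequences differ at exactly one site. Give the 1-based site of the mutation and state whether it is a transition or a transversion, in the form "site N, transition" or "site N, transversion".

site 8, transversion

Site 8 changes G→C. G is a purine and C is a pyrimidine, so this is a transversion.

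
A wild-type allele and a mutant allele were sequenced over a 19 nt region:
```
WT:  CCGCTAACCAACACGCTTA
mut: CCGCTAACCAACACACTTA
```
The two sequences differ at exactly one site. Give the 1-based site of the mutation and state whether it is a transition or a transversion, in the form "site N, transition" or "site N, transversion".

The sequences differ only at site 15: G→A (purine→purine), a transition.

site 15, transition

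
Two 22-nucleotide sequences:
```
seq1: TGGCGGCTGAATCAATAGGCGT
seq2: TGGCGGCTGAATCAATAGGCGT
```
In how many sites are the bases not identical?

No positions differ; the sequences are identical.

0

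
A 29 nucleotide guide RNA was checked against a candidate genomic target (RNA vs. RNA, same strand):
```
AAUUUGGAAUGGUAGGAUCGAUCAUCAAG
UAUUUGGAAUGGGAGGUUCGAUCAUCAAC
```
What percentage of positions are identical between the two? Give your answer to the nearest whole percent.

Mismatches at positions 1, 13, 17, 29 (1-based): 4 of 29.
Identical positions: 25/29 = 86.21% → 86%.

86%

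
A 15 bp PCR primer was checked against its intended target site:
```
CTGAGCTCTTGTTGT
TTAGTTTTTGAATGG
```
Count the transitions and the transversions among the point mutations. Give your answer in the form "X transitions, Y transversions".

6 transitions, 4 transversions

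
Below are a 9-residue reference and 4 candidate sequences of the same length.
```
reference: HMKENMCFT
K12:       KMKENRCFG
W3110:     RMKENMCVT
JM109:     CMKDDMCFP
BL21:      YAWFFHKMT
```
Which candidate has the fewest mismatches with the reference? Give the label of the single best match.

W3110

Hamming distances to reference — K12: 3; W3110: 2; JM109: 4; BL21: 8.
Smallest is W3110 with 2 mismatches.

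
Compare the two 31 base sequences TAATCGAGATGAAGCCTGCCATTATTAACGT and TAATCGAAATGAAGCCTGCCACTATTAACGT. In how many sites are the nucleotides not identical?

Mismatches (1-based): site 8: G→A; site 22: T→C.

2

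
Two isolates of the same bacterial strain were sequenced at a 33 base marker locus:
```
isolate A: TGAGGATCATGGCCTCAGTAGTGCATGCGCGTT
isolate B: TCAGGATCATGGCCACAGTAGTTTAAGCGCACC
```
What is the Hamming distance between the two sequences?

8

The sequences differ at sites 2, 15, 23, 24, 26, 31, 32, 33 (1-based) — 8 in total.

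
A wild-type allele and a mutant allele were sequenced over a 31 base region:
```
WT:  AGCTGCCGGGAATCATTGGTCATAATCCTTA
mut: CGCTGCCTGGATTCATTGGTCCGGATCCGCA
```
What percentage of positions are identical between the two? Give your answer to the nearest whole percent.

8 positions differ (1, 8, 12, 22, 23, 24, 29, 30), so 23 of 31 match: 23/31 = 74.19%.

74%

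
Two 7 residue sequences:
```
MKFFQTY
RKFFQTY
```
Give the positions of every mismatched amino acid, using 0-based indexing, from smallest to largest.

0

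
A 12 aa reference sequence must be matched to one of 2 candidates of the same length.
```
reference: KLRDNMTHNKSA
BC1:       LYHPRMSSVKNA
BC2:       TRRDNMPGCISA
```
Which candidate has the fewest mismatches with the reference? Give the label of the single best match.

BC2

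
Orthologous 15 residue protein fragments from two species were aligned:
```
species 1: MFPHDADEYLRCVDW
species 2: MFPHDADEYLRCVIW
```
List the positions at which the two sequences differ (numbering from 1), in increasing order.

Scanning 1-based: 14: D/I.

14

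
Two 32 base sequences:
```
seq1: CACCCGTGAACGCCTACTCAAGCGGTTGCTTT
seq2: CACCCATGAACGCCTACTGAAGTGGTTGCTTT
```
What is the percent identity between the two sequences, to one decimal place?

90.6%

3 positions differ (6, 19, 23), so 29 of 32 match: 29/32 = 90.62%.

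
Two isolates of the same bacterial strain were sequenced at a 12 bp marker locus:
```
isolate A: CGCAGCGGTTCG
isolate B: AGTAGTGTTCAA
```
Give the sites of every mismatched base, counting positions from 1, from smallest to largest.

1, 3, 6, 8, 10, 11, 12

Differences at site 1 (C→A), site 3 (C→T), site 6 (C→T), site 8 (G→T), site 10 (T→C), site 11 (C→A), site 12 (G→A).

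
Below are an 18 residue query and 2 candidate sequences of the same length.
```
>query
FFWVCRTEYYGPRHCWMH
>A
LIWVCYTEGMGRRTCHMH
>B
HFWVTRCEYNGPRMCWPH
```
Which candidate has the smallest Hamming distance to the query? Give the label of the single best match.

A differs at 8 residues; B differs at 6 residues. The closest is B.

B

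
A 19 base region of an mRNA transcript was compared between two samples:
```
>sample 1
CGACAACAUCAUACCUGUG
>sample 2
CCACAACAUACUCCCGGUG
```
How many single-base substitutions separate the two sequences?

Comparing position by position, 5 positions differ: 2 (G/C), 10 (C/A), 11 (A/C), 13 (A/C), 16 (U/G).

5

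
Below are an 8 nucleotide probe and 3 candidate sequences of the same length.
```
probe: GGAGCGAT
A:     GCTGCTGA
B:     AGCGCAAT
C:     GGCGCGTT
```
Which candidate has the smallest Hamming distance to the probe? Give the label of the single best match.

C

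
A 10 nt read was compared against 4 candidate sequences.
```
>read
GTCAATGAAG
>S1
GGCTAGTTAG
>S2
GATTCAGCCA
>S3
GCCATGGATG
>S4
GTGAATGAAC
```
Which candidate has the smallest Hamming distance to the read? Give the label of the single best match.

Hamming distances to read — S1: 5; S2: 8; S3: 4; S4: 2.
Smallest is S4 with 2 mismatches.

S4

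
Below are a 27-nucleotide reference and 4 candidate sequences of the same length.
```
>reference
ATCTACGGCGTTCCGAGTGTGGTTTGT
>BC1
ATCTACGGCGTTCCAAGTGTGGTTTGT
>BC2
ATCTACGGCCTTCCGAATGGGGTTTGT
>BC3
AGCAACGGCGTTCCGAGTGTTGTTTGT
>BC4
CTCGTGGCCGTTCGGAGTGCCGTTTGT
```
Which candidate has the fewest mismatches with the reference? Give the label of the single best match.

BC1 differs at 1 position; BC2 differs at 3 positions; BC3 differs at 3 positions; BC4 differs at 8 positions. The closest is BC1.

BC1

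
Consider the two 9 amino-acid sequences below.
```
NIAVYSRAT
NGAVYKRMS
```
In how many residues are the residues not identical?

4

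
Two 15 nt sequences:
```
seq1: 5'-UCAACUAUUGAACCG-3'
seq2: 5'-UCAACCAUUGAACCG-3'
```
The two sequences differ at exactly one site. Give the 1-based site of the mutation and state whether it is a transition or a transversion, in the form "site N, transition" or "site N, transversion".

site 6, transition

Site 6 changes U→C. U is a pyrimidine and C is a pyrimidine, so this is a transition.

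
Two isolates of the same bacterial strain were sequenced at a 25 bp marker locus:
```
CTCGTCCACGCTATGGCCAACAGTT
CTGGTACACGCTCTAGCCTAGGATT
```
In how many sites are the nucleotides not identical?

Comparing position by position, 8 sites differ: 3 (C/G), 6 (C/A), 13 (A/C), 15 (G/A), 19 (A/T), 21 (C/G), 22 (A/G), 23 (G/A).

8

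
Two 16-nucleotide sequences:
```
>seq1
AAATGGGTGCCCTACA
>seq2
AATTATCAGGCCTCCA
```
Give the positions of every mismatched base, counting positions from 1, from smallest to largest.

3, 5, 6, 7, 8, 10, 14

Differences at position 3 (A→T), position 5 (G→A), position 6 (G→T), position 7 (G→C), position 8 (T→A), position 10 (C→G), position 14 (A→C).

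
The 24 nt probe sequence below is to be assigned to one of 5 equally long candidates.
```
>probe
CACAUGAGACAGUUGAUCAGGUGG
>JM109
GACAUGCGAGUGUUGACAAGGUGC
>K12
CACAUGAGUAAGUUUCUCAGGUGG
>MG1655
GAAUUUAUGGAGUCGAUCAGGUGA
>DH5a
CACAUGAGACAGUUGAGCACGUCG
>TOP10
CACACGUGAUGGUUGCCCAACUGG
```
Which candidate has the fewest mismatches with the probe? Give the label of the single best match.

Hamming distances to probe — JM109: 7; K12: 4; MG1655: 9; DH5a: 3; TOP10: 8.
Smallest is DH5a with 3 mismatches.

DH5a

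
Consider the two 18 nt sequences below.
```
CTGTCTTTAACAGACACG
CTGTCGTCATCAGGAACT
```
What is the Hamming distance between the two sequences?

6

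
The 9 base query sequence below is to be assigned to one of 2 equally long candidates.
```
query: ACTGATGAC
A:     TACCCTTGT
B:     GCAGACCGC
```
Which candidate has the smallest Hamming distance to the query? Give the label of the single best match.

A differs at 8 sites; B differs at 5 sites. The closest is B.

B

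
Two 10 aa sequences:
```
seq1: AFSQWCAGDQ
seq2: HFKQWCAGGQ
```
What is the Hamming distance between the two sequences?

Mismatches (1-based): position 1: A→H; position 3: S→K; position 9: D→G.

3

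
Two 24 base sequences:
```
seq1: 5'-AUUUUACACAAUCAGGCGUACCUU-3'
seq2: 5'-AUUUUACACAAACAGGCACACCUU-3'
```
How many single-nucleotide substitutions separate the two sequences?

3

Mismatches (1-based): site 12: U→A; site 18: G→A; site 19: U→C.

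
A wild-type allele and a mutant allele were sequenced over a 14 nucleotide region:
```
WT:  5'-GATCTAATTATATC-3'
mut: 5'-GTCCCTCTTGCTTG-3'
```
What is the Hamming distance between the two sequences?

The sequences differ at sites 2, 3, 5, 6, 7, 10, 11, 12, 14 (1-based) — 9 in total.

9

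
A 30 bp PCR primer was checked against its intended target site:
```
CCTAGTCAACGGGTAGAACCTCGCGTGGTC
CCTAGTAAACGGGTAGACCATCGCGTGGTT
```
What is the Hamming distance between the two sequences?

Comparing position by position, 4 bases differ: 7 (C/A), 18 (A/C), 20 (C/A), 30 (C/T).

4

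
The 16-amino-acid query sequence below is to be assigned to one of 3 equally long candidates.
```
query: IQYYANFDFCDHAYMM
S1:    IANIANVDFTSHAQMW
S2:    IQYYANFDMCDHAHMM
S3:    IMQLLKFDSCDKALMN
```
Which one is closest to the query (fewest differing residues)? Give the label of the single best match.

S2

Hamming distances to query — S1: 8; S2: 2; S3: 9.
Smallest is S2 with 2 mismatches.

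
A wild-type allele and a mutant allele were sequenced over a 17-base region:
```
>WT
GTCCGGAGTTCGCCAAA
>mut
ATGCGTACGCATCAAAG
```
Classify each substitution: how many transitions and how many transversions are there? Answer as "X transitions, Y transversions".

3 transitions, 7 transversions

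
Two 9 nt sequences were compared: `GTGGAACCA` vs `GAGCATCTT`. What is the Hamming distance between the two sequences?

Comparing position by position, 5 sites differ: 2 (T/A), 4 (G/C), 6 (A/T), 8 (C/T), 9 (A/T).

5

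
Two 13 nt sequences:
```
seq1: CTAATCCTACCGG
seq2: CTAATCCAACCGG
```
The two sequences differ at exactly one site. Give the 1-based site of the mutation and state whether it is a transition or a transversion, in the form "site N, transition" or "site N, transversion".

site 8, transversion

Site 8 changes T→A. T is a pyrimidine and A is a purine, so this is a transversion.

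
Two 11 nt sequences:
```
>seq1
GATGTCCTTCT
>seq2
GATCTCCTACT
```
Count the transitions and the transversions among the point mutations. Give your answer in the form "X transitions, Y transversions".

0 transitions, 2 transversions

Transitions (purine↔purine or pyrimidine↔pyrimidine): none.
Transversions (purine↔pyrimidine): 4 G→C, 9 T→A.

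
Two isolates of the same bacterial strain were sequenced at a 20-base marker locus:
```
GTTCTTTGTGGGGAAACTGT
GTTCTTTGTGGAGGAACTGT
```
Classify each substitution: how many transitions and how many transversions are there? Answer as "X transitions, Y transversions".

2 transitions, 0 transversions

Transitions (purine↔purine or pyrimidine↔pyrimidine): 12 G→A, 14 A→G.
Transversions (purine↔pyrimidine): none.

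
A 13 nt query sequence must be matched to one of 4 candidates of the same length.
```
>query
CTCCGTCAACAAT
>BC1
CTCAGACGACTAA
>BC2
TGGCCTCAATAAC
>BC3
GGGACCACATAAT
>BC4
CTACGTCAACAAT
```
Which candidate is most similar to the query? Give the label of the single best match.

Hamming distances to query — BC1: 5; BC2: 6; BC3: 9; BC4: 1.
Smallest is BC4 with 1 mismatch.

BC4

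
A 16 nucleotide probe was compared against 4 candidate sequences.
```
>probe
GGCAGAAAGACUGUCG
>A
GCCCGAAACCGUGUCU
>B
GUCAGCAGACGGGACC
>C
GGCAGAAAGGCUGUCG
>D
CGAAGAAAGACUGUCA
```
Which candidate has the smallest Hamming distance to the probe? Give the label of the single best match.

A differs at 6 positions; B differs at 9 positions; C differs at 1 position; D differs at 3 positions. The closest is C.

C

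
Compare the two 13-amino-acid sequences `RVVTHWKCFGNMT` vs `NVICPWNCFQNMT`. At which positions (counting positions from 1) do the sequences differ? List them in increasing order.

Differences at position 1 (R→N), position 3 (V→I), position 4 (T→C), position 5 (H→P), position 7 (K→N), position 10 (G→Q).

1, 3, 4, 5, 7, 10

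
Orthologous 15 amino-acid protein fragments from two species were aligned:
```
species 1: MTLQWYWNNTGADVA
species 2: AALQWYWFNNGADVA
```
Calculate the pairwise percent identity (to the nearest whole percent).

4 positions differ (1, 2, 8, 10), so 11 of 15 match: 11/15 = 73.33%.

73%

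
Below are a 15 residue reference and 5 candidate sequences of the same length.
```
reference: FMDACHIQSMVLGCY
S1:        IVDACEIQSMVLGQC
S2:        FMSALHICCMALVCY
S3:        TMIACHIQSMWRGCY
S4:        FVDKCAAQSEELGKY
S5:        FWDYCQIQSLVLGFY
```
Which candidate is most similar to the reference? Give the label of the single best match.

S1 differs at 5 residues; S2 differs at 6 residues; S3 differs at 4 residues; S4 differs at 7 residues; S5 differs at 5 residues. The closest is S3.

S3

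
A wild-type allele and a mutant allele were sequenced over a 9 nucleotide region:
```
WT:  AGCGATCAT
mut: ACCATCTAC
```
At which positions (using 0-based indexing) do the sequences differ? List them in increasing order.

1, 3, 4, 5, 6, 8

Differences at position 1 (G→C), position 3 (G→A), position 4 (A→T), position 5 (T→C), position 6 (C→T), position 8 (T→C).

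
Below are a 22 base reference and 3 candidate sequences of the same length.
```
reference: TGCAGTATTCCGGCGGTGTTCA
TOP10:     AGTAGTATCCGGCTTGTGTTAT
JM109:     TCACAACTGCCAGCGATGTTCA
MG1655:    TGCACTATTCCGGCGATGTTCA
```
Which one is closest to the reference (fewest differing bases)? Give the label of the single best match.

MG1655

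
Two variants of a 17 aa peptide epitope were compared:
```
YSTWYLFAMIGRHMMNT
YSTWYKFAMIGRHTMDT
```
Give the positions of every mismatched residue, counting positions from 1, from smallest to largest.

6, 14, 16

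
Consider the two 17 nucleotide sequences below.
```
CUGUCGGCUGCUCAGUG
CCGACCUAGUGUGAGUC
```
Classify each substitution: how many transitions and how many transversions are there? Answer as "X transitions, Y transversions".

Transitions (purine↔purine or pyrimidine↔pyrimidine): 2 U→C.
Transversions (purine↔pyrimidine): 4 U→A, 6 G→C, 7 G→U, 8 C→A, 9 U→G, 10 G→U, 11 C→G, 13 C→G, 17 G→C.

1 transition, 9 transversions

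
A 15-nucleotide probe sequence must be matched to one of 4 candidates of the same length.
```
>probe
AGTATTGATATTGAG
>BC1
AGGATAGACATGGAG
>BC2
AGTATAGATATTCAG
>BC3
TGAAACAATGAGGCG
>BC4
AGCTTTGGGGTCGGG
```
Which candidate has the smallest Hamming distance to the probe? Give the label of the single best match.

Hamming distances to probe — BC1: 4; BC2: 2; BC3: 9; BC4: 7.
Smallest is BC2 with 2 mismatches.

BC2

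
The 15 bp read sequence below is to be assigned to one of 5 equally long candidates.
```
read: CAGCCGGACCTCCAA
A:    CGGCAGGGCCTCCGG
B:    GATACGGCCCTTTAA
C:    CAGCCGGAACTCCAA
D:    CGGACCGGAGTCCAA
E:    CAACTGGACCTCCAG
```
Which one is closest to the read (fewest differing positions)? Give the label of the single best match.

A differs at 5 positions; B differs at 6 positions; C differs at 1 position; D differs at 6 positions; E differs at 3 positions. The closest is C.

C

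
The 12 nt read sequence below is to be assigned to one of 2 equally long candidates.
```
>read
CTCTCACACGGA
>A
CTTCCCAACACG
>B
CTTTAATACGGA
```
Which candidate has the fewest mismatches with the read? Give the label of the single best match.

B

Hamming distances to read — A: 7; B: 3.
Smallest is B with 3 mismatches.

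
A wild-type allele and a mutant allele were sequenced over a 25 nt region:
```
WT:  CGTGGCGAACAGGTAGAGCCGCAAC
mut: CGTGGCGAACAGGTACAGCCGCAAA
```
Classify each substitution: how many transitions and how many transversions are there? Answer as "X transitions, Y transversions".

0 transitions, 2 transversions

Transitions (purine↔purine or pyrimidine↔pyrimidine): none.
Transversions (purine↔pyrimidine): 16 G→C, 25 C→A.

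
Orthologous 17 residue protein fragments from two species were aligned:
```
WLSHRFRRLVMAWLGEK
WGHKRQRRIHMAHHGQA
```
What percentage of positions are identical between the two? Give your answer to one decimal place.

10 positions differ (2, 3, 4, 6, 9, 10, 13, 14, 16, 17), so 7 of 17 match: 7/17 = 41.18%.

41.2%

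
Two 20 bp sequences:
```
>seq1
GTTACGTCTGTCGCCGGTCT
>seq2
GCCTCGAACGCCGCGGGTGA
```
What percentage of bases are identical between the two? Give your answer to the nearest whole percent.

Mismatches at positions 2, 3, 4, 7, 8, 9, 11, 15, 19, 20 (1-based): 10 of 20.
Identical positions: 10/20 = 50% → 50%.

50%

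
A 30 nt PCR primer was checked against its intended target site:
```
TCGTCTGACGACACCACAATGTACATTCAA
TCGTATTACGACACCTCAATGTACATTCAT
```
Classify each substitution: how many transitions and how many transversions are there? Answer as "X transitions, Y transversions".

0 transitions, 4 transversions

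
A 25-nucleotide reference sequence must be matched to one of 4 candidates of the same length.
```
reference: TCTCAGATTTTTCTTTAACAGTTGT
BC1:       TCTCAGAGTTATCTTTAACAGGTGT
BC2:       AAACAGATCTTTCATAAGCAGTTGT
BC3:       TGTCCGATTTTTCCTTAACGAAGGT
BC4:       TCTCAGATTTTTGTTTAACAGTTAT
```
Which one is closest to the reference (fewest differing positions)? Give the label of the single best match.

BC4

BC1 differs at 3 positions; BC2 differs at 7 positions; BC3 differs at 7 positions; BC4 differs at 2 positions. The closest is BC4.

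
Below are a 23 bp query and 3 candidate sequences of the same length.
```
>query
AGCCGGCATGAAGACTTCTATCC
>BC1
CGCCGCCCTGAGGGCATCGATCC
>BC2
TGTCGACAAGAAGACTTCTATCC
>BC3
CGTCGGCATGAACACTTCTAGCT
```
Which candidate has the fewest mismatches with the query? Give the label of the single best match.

Hamming distances to query — BC1: 7; BC2: 4; BC3: 5.
Smallest is BC2 with 4 mismatches.

BC2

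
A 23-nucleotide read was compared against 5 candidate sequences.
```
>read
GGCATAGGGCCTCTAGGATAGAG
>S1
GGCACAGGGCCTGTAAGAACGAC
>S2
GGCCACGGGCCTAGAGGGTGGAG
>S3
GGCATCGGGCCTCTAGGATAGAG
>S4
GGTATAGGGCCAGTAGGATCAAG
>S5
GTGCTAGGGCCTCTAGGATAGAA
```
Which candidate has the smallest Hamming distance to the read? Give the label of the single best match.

S3

Hamming distances to read — S1: 6; S2: 7; S3: 1; S4: 5; S5: 4.
Smallest is S3 with 1 mismatch.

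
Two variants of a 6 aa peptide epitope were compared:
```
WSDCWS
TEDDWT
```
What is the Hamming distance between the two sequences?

4

Comparing position by position, 4 positions differ: 1 (W/T), 2 (S/E), 4 (C/D), 6 (S/T).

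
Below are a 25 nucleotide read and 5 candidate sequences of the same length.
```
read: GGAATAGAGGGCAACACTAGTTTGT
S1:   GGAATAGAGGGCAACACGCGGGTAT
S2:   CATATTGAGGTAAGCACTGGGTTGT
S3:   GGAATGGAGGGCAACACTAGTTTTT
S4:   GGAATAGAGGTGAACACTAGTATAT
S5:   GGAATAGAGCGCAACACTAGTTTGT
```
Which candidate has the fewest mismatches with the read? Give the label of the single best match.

Hamming distances to read — S1: 5; S2: 9; S3: 2; S4: 4; S5: 1.
Smallest is S5 with 1 mismatch.

S5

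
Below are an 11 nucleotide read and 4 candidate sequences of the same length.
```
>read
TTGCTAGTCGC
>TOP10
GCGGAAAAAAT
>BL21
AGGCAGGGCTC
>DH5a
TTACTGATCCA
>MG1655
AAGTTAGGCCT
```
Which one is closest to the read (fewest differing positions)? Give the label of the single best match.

Hamming distances to read — TOP10: 9; BL21: 6; DH5a: 5; MG1655: 6.
Smallest is DH5a with 5 mismatches.

DH5a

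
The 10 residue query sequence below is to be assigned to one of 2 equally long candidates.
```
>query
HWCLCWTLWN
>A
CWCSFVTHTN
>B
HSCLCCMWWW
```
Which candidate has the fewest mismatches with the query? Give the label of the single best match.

Hamming distances to query — A: 6; B: 5.
Smallest is B with 5 mismatches.

B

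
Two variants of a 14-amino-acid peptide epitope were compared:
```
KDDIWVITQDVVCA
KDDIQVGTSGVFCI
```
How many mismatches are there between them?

6

Mismatches (1-based): residue 5: W→Q; residue 7: I→G; residue 9: Q→S; residue 10: D→G; residue 12: V→F; residue 14: A→I.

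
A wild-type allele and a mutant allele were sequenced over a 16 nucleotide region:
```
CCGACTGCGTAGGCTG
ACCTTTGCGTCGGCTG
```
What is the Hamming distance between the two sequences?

5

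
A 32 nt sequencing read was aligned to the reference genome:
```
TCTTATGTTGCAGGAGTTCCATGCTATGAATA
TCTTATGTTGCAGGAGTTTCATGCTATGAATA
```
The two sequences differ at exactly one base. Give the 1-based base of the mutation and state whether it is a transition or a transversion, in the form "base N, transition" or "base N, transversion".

base 19, transition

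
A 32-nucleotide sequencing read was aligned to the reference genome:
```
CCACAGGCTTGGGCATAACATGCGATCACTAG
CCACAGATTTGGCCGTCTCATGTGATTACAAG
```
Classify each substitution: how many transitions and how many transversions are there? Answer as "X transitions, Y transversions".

Mismatches (1-based):
position 7: G→A (purine→purine, transition)
position 8: C→T (pyrimidine→pyrimidine, transition)
position 13: G→C (purine→pyrimidine, transversion)
position 15: A→G (purine→purine, transition)
position 17: A→C (purine→pyrimidine, transversion)
position 18: A→T (purine→pyrimidine, transversion)
position 23: C→T (pyrimidine→pyrimidine, transition)
position 27: C→T (pyrimidine→pyrimidine, transition)
position 30: T→A (pyrimidine→purine, transversion)

5 transitions, 4 transversions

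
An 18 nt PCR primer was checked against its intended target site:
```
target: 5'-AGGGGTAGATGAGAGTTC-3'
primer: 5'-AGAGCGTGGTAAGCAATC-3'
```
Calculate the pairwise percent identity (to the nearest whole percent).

Mismatches at positions 3, 5, 6, 7, 9, 11, 14, 15, 16 (1-based): 9 of 18.
Identical positions: 9/18 = 50% → 50%.

50%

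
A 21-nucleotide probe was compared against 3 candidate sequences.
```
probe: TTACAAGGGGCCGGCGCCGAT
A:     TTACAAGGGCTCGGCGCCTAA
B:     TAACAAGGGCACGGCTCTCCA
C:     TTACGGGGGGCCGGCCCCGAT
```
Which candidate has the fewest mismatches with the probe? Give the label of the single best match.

Hamming distances to probe — A: 4; B: 8; C: 3.
Smallest is C with 3 mismatches.

C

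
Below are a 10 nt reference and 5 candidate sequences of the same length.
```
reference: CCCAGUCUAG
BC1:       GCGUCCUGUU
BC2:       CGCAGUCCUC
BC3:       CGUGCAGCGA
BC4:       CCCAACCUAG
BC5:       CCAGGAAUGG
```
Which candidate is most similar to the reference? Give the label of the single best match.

BC1 differs at 9 bases; BC2 differs at 4 bases; BC3 differs at 9 bases; BC4 differs at 2 bases; BC5 differs at 5 bases. The closest is BC4.

BC4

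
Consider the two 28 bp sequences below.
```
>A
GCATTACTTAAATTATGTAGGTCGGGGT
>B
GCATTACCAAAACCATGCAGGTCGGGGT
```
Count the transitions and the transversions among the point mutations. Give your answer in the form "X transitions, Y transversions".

4 transitions, 1 transversion

Mismatches (1-based):
base 8: T→C (pyrimidine→pyrimidine, transition)
base 9: T→A (pyrimidine→purine, transversion)
base 13: T→C (pyrimidine→pyrimidine, transition)
base 14: T→C (pyrimidine→pyrimidine, transition)
base 18: T→C (pyrimidine→pyrimidine, transition)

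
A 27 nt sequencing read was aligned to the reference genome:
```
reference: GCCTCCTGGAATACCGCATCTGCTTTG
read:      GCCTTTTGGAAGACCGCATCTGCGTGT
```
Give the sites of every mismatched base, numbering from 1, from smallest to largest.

Differences at site 5 (C→T), site 6 (C→T), site 12 (T→G), site 24 (T→G), site 26 (T→G), site 27 (G→T).

5, 6, 12, 24, 26, 27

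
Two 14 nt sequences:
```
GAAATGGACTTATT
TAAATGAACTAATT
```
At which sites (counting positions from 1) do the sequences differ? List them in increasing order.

1, 7, 11

Scanning 1-based: 1: G/T; 7: G/A; 11: T/A.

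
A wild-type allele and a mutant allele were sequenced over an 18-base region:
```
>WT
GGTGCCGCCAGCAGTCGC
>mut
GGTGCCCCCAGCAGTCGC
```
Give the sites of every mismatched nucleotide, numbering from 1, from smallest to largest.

7

Differences at site 7 (G→C).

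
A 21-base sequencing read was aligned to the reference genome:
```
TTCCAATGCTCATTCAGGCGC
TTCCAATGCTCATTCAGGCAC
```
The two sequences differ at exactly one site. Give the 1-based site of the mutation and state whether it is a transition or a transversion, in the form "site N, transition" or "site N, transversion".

site 20, transition

Site 20 changes G→A. G is a purine and A is a purine, so this is a transition.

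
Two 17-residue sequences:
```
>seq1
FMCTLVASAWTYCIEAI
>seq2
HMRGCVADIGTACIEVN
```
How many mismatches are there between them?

Comparing position by position, 10 residues differ: 1 (F/H), 3 (C/R), 4 (T/G), 5 (L/C), 8 (S/D), 9 (A/I), 10 (W/G), 12 (Y/A), 16 (A/V), 17 (I/N).

10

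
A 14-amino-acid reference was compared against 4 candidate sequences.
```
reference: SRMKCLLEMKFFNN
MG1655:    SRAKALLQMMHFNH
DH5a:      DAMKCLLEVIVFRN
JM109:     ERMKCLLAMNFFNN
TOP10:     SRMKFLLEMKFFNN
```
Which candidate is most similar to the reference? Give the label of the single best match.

Hamming distances to reference — MG1655: 6; DH5a: 6; JM109: 3; TOP10: 1.
Smallest is TOP10 with 1 mismatch.

TOP10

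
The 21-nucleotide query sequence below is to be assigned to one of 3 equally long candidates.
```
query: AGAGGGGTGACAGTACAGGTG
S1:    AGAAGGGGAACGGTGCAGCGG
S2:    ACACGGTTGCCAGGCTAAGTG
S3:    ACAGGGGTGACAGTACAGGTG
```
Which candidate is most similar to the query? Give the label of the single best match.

Hamming distances to query — S1: 7; S2: 8; S3: 1.
Smallest is S3 with 1 mismatch.

S3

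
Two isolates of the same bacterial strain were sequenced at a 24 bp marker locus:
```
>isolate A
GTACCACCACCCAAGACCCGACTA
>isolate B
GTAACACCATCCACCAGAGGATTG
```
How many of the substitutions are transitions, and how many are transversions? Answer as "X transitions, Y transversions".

3 transitions, 6 transversions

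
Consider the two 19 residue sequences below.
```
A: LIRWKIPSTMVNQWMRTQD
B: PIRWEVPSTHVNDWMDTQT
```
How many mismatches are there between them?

7

The sequences differ at residues 1, 5, 6, 10, 13, 16, 19 (1-based) — 7 in total.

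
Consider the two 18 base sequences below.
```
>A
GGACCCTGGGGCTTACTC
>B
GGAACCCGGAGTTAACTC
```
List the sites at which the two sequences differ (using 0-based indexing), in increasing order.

3, 6, 9, 11, 13

Scanning 0-based: 3: C/A; 6: T/C; 9: G/A; 11: C/T; 13: T/A.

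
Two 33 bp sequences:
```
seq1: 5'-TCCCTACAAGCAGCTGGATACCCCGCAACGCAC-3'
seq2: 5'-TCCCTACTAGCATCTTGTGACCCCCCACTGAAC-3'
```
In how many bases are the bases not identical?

9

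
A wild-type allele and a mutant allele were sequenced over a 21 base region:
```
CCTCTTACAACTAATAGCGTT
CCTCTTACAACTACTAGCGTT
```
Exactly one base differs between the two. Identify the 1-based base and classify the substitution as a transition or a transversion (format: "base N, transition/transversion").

base 14, transversion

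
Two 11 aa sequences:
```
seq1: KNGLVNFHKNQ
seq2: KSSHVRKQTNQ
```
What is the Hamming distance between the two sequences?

Comparing position by position, 7 residues differ: 2 (N/S), 3 (G/S), 4 (L/H), 6 (N/R), 7 (F/K), 8 (H/Q), 9 (K/T).

7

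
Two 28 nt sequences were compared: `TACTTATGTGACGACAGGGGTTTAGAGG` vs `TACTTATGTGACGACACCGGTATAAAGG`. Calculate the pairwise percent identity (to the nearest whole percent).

4 positions differ (17, 18, 22, 25), so 24 of 28 match: 24/28 = 85.71%.

86%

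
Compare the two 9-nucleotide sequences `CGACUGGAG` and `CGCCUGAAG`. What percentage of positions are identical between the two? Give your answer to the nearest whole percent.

Mismatches at positions 3, 7 (1-based): 2 of 9.
Identical positions: 7/9 = 77.78% → 78%.

78%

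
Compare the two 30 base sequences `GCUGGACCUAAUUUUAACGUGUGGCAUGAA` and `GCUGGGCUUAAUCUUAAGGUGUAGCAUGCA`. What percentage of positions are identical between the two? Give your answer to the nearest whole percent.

80%

Mismatches at positions 6, 8, 13, 18, 23, 29 (1-based): 6 of 30.
Identical positions: 24/30 = 80% → 80%.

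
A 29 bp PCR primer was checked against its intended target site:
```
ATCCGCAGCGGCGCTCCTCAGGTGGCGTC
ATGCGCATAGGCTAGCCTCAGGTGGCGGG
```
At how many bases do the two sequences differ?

The sequences differ at bases 3, 8, 9, 13, 14, 15, 28, 29 (1-based) — 8 in total.

8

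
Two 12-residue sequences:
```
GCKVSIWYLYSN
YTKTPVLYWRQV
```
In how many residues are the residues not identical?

10

Comparing position by position, 10 residues differ: 1 (G/Y), 2 (C/T), 4 (V/T), 5 (S/P), 6 (I/V), 7 (W/L), 9 (L/W), 10 (Y/R), 11 (S/Q), 12 (N/V).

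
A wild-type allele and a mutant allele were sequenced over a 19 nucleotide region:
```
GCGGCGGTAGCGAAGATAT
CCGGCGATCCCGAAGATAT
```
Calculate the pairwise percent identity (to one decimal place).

78.9%

4 positions differ (1, 7, 9, 10), so 15 of 19 match: 15/19 = 78.95%.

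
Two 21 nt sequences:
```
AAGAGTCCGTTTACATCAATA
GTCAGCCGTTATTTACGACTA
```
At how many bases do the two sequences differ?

The sequences differ at bases 1, 2, 3, 6, 8, 9, 11, 13, 14, 16, 17, 19 (1-based) — 12 in total.

12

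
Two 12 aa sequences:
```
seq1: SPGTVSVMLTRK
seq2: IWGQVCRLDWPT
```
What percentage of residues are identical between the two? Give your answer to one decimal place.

Mismatches at positions 1, 2, 4, 6, 7, 8, 9, 10, 11, 12 (1-based): 10 of 12.
Identical positions: 2/12 = 16.67% → 16.7%.

16.7%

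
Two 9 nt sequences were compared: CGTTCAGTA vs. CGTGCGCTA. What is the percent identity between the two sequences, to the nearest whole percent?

67%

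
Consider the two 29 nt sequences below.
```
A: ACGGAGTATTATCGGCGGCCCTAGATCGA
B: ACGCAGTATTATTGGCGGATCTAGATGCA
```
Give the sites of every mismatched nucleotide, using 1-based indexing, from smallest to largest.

4, 13, 19, 20, 27, 28

Scanning 1-based: 4: G/C; 13: C/T; 19: C/A; 20: C/T; 27: C/G; 28: G/C.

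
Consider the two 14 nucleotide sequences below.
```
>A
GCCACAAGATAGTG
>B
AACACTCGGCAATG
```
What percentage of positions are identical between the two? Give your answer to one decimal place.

7 positions differ (1, 2, 6, 7, 9, 10, 12), so 7 of 14 match: 7/14 = 50%.

50.0%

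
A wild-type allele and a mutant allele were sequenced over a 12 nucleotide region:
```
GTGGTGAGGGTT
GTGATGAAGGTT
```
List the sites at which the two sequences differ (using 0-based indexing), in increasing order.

Scanning 0-based: 3: G/A; 7: G/A.

3, 7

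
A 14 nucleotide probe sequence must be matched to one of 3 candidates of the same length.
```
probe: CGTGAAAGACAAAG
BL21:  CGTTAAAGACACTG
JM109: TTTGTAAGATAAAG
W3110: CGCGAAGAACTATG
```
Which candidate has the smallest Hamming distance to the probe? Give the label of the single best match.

BL21 differs at 3 positions; JM109 differs at 4 positions; W3110 differs at 5 positions. The closest is BL21.

BL21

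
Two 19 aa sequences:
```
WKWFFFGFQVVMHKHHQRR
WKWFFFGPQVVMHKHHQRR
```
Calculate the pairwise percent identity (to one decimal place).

1 position differs (8), so 18 of 19 match: 18/19 = 94.74%.

94.7%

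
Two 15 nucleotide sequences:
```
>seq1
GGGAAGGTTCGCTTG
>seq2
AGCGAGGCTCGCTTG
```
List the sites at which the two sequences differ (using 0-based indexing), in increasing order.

Differences at site 0 (G→A), site 2 (G→C), site 3 (A→G), site 7 (T→C).

0, 2, 3, 7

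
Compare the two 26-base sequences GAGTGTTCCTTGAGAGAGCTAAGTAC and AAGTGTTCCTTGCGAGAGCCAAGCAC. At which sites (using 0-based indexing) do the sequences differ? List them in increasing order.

0, 12, 19, 23

Differences at site 0 (G→A), site 12 (A→C), site 19 (T→C), site 23 (T→C).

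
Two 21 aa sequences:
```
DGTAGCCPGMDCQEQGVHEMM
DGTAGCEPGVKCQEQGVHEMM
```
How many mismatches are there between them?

Mismatches (1-based): position 7: C→E; position 10: M→V; position 11: D→K.

3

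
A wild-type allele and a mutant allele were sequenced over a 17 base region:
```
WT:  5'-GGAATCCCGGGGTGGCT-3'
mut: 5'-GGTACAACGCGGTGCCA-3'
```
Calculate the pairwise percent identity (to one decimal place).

58.8%

7 positions differ (3, 5, 6, 7, 10, 15, 17), so 10 of 17 match: 10/17 = 58.82%.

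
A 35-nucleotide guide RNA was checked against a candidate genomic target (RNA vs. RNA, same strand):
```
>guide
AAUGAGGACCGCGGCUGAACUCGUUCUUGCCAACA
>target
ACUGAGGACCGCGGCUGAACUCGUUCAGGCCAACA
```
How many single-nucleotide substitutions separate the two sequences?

3

Mismatches (1-based): position 2: A→C; position 27: U→A; position 28: U→G.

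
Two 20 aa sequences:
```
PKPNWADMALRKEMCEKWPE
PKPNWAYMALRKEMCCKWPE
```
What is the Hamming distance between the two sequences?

Comparing position by position, 2 residues differ: 7 (D/Y), 16 (E/C).

2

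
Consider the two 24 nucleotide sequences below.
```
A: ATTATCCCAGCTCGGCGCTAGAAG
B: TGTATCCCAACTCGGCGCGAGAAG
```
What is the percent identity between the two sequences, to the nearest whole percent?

83%

4 positions differ (1, 2, 10, 19), so 20 of 24 match: 20/24 = 83.33%.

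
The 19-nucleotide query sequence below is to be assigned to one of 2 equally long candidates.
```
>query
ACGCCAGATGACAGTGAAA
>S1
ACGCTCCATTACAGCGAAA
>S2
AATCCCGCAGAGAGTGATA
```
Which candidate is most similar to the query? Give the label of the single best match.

S1

Hamming distances to query — S1: 5; S2: 7.
Smallest is S1 with 5 mismatches.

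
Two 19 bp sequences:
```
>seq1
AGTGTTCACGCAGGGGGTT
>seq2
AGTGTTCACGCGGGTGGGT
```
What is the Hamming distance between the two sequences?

3

The sequences differ at positions 12, 15, 18 (1-based) — 3 in total.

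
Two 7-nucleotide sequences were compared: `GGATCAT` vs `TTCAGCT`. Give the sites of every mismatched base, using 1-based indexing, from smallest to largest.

1, 2, 3, 4, 5, 6

Differences at site 1 (G→T), site 2 (G→T), site 3 (A→C), site 4 (T→A), site 5 (C→G), site 6 (A→C).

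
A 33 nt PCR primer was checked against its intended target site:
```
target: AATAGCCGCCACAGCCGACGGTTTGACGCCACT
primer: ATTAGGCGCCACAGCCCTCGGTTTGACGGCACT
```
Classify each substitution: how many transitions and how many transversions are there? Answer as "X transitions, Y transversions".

Mismatches (1-based):
base 2: A→T (purine→pyrimidine, transversion)
base 6: C→G (pyrimidine→purine, transversion)
base 17: G→C (purine→pyrimidine, transversion)
base 18: A→T (purine→pyrimidine, transversion)
base 29: C→G (pyrimidine→purine, transversion)

0 transitions, 5 transversions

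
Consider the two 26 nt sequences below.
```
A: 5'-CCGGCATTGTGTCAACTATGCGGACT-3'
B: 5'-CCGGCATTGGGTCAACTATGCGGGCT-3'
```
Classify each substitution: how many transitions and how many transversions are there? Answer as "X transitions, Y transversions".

1 transition, 1 transversion

Mismatches (1-based):
site 10: T→G (pyrimidine→purine, transversion)
site 24: A→G (purine→purine, transition)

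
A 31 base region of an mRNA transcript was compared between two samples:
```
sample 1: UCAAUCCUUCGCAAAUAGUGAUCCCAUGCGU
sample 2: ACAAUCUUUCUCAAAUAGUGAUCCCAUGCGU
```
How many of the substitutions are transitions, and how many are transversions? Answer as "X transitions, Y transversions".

Transitions (purine↔purine or pyrimidine↔pyrimidine): 7 C→U.
Transversions (purine↔pyrimidine): 1 U→A, 11 G→U.

1 transition, 2 transversions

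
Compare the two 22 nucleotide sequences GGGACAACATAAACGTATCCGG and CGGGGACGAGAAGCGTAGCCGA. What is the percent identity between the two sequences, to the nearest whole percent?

59%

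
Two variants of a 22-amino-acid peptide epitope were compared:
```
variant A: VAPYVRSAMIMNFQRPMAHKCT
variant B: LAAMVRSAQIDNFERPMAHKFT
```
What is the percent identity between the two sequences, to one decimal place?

7 positions differ (1, 3, 4, 9, 11, 14, 21), so 15 of 22 match: 15/22 = 68.18%.

68.2%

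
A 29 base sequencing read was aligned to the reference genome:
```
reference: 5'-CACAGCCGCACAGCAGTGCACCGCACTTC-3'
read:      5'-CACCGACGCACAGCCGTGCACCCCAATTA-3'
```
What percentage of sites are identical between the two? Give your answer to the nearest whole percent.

79%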